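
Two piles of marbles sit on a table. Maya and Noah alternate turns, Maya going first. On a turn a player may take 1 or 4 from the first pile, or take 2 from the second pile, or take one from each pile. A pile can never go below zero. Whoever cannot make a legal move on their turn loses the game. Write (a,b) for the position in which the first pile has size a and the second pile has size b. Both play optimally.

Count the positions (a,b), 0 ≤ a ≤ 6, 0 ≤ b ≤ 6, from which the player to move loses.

18

Use the standard recursion: the mover loses at a terminal position; elsewhere, the mover wins exactly when some move hands the opponent an L position.
Every move lowers a or b (never raises either), so fill the grid row by row in increasing a, and left to right within a row: each cell's successors are then already labelled.
      b=0  b=1  b=2  b=3  b=4  b=5  b=6
a=0:    L    L    W    W    L    L    W
a=1:    W    W    W    L    W    W    W
a=2:    L    L    W    W    W    L    L
a=3:    W    W    W    L    L    W    W
a=4:    W    W    L    W    W    W    L
a=5:    L    L    W    W    L    L    W
a=6:    W    W    W    L    W    W    W
Cells with no legal move (terminal, hence L): (0,0), (0,1).
The remaining L cells, each justified by listing all of its moves:
(0,4): the only move is to (0,2)(W), a W ⇒ L
(0,5): the only move is to (0,3)(W), a W ⇒ L
(1,3): moves to (0,3)(W), (1,1)(W), (0,2)(W); every one is W ⇒ L
(2,0): the only move is to (1,0)(W), a W ⇒ L
(2,1): moves to (1,1)(W), (1,0)(W); every one is W ⇒ L
(2,5): moves to (1,5)(W), (2,3)(W), (1,4)(W); every one is W ⇒ L
(2,6): moves to (1,6)(W), (2,4)(W), (1,5)(W); every one is W ⇒ L
(3,3): moves to (2,3)(W), (3,1)(W), (2,2)(W); every one is W ⇒ L
(3,4): moves to (2,4)(W), (3,2)(W), (2,3)(W); every one is W ⇒ L
(4,2): moves to (3,2)(W), (0,2)(W), (4,0)(W), (3,1)(W); every one is W ⇒ L
(4,6): moves to (3,6)(W), (0,6)(W), (4,4)(W), (3,5)(W); every one is W ⇒ L
(5,0): moves to (4,0)(W), (1,0)(W); every one is W ⇒ L
(5,1): moves to (4,1)(W), (1,1)(W), (4,0)(W); every one is W ⇒ L
(5,4): moves to (4,4)(W), (1,4)(W), (5,2)(W), (4,3)(W); every one is W ⇒ L
(5,5): moves to (4,5)(W), (1,5)(W), (5,3)(W), (4,4)(W); every one is W ⇒ L
(6,3): moves to (5,3)(W), (2,3)(W), (6,1)(W), (5,2)(W); every one is W ⇒ L
Every other cell has at least one move into one of the L cells above, so it is W.
L cells per row: a=0: 4, a=1: 1, a=2: 4, a=3: 2, a=4: 2, a=5: 4, a=6: 1; total 18.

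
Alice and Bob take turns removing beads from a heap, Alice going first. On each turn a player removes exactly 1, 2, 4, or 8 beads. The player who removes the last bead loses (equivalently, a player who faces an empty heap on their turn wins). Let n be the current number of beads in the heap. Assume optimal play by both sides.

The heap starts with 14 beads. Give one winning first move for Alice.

Remove 1, leaving 13.

Positions with no move are W. A position that does have a move is losing for the player to move precisely when every available move leads to a winning position for the opponent. Fill in the labels:
n=0: no move; the opponent has just taken the last bead and therefore loses → W
n=1: the only move is to 0(W), a W ⇒ L
n=2: can move to 1, which is L ⇒ W
n=3: can move to 1, which is L ⇒ W
n=4: moves to 3(W), 2(W), 0(W); every one is W ⇒ L
n=5: can move to 4, which is L ⇒ W
n=6: can move to 4, which is L ⇒ W
n=7: moves to 6(W), 5(W), 3(W); every one is W ⇒ L
n=8: can move to 7, which is L ⇒ W
n=9: can move to 7, which is L ⇒ W
n=10: moves to 9(W), 8(W), 6(W), 2(W); every one is W ⇒ L
n=11: can move to 10, which is L ⇒ W
n=12: can move to 10, which is L ⇒ W
n=13: moves to 12(W), 11(W), 9(W), 5(W); every one is W ⇒ L
n=14: can move to 13, which is L ⇒ W
From 14, the L positions reachable in one move are: 13, 10. Any move reaching one of these is winning.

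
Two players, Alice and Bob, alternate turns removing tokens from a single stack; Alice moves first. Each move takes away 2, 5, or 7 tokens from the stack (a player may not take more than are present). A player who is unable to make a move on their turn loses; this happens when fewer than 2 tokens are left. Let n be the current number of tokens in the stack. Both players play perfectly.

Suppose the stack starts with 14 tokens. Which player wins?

Bob wins.

Work bottom-up. With no move the player to move loses. Otherwise the position is W if at least one move leads to an L position for the opponent, and L if every move leads to a W.
n=0: no move → L
n=1: no move → L
n=2: W (go to 0, an L position)
n=3: W (go to 1, an L position)
n=4: L (sole option 2(W) is W)
n=5: W (go to 0, an L position)
n=6: W (go to 4, an L position)
n=7: W (go to 0, an L position)
n=8: W (go to 1, an L position)
n=9: W (go to 4, an L position)
n=10: L (options 8(W), 5(W), 3(W) are all W)
n=11: W (go to 4, an L position)
n=12: W (go to 10, an L position)
n=13: L (options 11(W), 8(W), 6(W) are all W)
n=14: L (options 12(W), 9(W), 7(W) are all W)
Every move from 14 reaches a W position, so the mover loses.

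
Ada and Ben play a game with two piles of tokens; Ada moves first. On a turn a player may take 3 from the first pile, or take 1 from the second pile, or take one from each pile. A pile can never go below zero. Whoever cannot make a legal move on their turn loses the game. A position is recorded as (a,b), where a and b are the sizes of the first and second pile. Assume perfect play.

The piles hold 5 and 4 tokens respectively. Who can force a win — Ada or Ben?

Ada wins.

Positions with no move are L. A position that does have a move is losing for the player to move precisely when every available move leads to a winning position for the opponent. Fill in the labels:
No move ever increases a pile, so every position that can arise here has a ≤ 5 and b ≤ 4; it is enough to label the cells with 0 ≤ a ≤ 5 and 0 ≤ b ≤ 4.
Every move lowers a or b (never raises either), so fill the grid row by row in increasing a, and left to right within a row: each cell's successors are then already labelled.
      b=0  b=1  b=2  b=3  b=4
a=0:    L    W    L    W    L
a=1:    L    W    L    W    L
a=2:    L    W    L    W    L
a=3:    W    W    W    W    W
a=4:    W    L    W    L    W
a=5:    W    L    W    L    W
Cells with no legal move (terminal, hence L): (0,0), (1,0), (2,0).
The remaining L cells, each justified by listing all of its moves:
(0,2): the only move is to (0,1)(W), a W ⇒ L
(0,4): the only move is to (0,3)(W), a W ⇒ L
(1,2): moves to (1,1)(W), (0,1)(W); every one is W ⇒ L
(1,4): moves to (1,3)(W), (0,3)(W); every one is W ⇒ L
(2,2): moves to (2,1)(W), (1,1)(W); every one is W ⇒ L
(2,4): moves to (2,3)(W), (1,3)(W); every one is W ⇒ L
(4,1): moves to (1,1)(W), (4,0)(W), (3,0)(W); every one is W ⇒ L
(4,3): moves to (1,3)(W), (4,2)(W), (3,2)(W); every one is W ⇒ L
(5,1): moves to (2,1)(W), (5,0)(W), (4,0)(W); every one is W ⇒ L
(5,3): moves to (2,3)(W), (5,2)(W), (4,2)(W); every one is W ⇒ L
Every other cell has at least one move into one of the L cells above, so it is W.
The starting position (5,4) is W: Ada should move to (2,4), handing over an L position.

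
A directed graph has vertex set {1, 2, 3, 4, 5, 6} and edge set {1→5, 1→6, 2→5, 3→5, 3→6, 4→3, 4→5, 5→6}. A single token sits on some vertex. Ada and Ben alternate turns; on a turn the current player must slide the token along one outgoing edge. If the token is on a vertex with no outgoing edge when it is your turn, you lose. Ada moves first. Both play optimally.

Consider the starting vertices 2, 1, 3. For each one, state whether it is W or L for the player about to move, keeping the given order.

Use the standard recursion: the mover loses at a terminal position; elsewhere, the mover wins exactly when some move hands the opponent an L position.
Every edge goes from a vertex to one that appears earlier in the order 6, 5, 2, 1, 3, 4, so processing vertices in that order labels each vertex after all of its successors.
6: no outgoing edge → L
5: reaches L-position 6 → W
2: only reaches 5(W), which is W → L
1: reaches L-position 6 → W
3: reaches L-position 6 → W
4: only reaches 3(W), 5(W), all W → L

2: L, 1: W, 3: W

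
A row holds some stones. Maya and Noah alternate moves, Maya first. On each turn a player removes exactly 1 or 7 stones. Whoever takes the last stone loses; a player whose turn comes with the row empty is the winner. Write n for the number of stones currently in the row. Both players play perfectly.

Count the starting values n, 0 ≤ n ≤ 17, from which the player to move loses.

Label each position W (a win for the player to move) or L (a loss). A position with no legal move is W; any other position is W exactly when some move reaches an L, and L when every move reaches a W.
n=0: no move; the opponent has just taken the last stone and therefore loses → W
n=1: only reaches 0(W), which is W → L
n=2: reaches L-position 1 → W
n=3: only reaches 2(W), which is W → L
n=4: reaches L-position 3 → W
n=5: only reaches 4(W), which is W → L
n=6: reaches L-position 5 → W
n=7: only reaches 6(W), 0(W), all W → L
n=8: reaches L-position 7 → W
n=9: only reaches 8(W), 2(W), all W → L
n=10: reaches L-position 9 → W
n=11: only reaches 10(W), 4(W), all W → L
n=12: reaches L-position 11 → W
n=13: only reaches 12(W), 6(W), all W → L
n=14: reaches L-position 13 → W
n=15: only reaches 14(W), 8(W), all W → L
n=16: reaches L-position 15 → W
n=17: only reaches 16(W), 10(W), all W → L
L entries with 0 ≤ n ≤ 17: n = 1, 3, 5, 7, 9, 11, 13, 15, 17; that makes 9.

9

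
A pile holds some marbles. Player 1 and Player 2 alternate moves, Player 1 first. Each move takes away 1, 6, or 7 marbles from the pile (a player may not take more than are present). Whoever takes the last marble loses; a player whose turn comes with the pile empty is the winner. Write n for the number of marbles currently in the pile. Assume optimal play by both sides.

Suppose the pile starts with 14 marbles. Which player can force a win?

Player 1 wins.

Work bottom-up. With no move the player to move wins. Otherwise the position is W if at least one move leads to an L position for the opponent, and L if every move leads to a W.
n=0: no move; the opponent has just taken the last marble and therefore loses → W
n=1: only reaches 0(W), which is W → L
n=2: reaches L-position 1 → W
n=3: only reaches 2(W), which is W → L
n=4: reaches L-position 3 → W
n=5: only reaches 4(W), which is W → L
n=6: reaches L-position 5 → W
n=7: reaches L-position 1 → W
n=8: reaches L-position 1 → W
n=9: reaches L-position 3 → W
n=10: reaches L-position 3 → W
n=11: reaches L-position 5 → W
n=12: reaches L-position 5 → W
n=13: only reaches 12(W), 7(W), 6(W), all W → L
n=14: reaches L-position 13 → W
The starting position 14 is W: Player 1 should remove 1, leaving 13, handing over an L position.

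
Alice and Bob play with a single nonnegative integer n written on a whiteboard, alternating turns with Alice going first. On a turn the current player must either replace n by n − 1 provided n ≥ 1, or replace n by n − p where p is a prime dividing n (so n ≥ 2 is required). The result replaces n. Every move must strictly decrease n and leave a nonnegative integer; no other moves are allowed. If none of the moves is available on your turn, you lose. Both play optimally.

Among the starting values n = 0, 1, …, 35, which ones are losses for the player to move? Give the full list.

0, 4, 8, 12, 16, 20, 24, 28, 32

Compute win/loss labels from the base case upward. A position with no move is L. Any other position is W if it can reach an L in one move, else L.
n=0: no move → L
n=1: →0(L), so W
n=2: →0(L), so W
n=3: →0(L), so W
n=4: →2(W), 3(W) — all W, so L
n=5: →0(L), so W
n=6: →4(L), so W
n=7: →0(L), so W
n=8: →6(W), 7(W) — all W, so L
n=9: →8(L), so W
n=10: →8(L), so W
n=11: →0(L), so W
n=12: →9(W), 10(W), 11(W) — all W, so L
n=13: →0(L), so W
n=14: →12(L), so W
n=15: →12(L), so W
n=16: →14(W), 15(W) — all W, so L
n=17: →0(L), so W
n=18: →16(L), so W
n=19: →0(L), so W
n=20: →15(W), 18(W), 19(W) — all W, so L
n=21: →20(L), so W
n=22: →20(L), so W
n=23: →0(L), so W
n=24: →21(W), 22(W), 23(W) — all W, so L
n=25: →20(L), so W
n=26: →24(L), so W
n=27: →24(L), so W
n=28: →21(W), 26(W), 27(W) — all W, so L
n=29: →0(L), so W
n=30: →28(L), so W
n=31: →0(L), so W
n=32: →30(W), 31(W) — all W, so L
n=33: →32(L), so W
n=34: →32(L), so W
n=35: →28(L), so W
Reading off the rows marked L gives the requested list; there are 9 such values of n.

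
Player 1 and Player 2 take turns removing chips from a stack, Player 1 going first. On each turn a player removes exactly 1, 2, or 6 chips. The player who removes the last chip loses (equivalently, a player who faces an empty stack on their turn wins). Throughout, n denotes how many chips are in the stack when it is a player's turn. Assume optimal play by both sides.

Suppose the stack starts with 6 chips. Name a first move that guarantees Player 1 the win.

Positions with no move are W. A position that does have a move is losing for the player to move precisely when every available move leads to a winning position for the opponent. Fill in the labels:
n=0: no move; the opponent has just taken the last chip and therefore loses → W
n=1: only reaches 0(W), which is W → L
n=2: reaches L-position 1 → W
n=3: reaches L-position 1 → W
n=4: only reaches 3(W), 2(W), all W → L
n=5: reaches L-position 4 → W
n=6: reaches L-position 4 → W
From 6, the L positions reachable in one move are: 4.

Remove 2, leaving 4.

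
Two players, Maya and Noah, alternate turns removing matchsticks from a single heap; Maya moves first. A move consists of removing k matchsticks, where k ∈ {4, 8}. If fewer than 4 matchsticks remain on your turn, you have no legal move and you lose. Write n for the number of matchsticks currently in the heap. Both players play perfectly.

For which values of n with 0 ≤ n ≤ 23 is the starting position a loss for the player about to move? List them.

0, 1, 2, 3, 12, 13, 14, 15

Work bottom-up. With no move the player to move loses. Otherwise the position is W if at least one move leads to an L position for the opponent, and L if every move leads to a W.
n=0: no move → L
n=1: no move → L
n=2: no move → L
n=3: no move → L
n=4: can move to 0, which is L ⇒ W
n=5: can move to 1, which is L ⇒ W
n=6: can move to 2, which is L ⇒ W
n=7: can move to 3, which is L ⇒ W
n=8: can move to 0, which is L ⇒ W
n=9: can move to 1, which is L ⇒ W
n=10: can move to 2, which is L ⇒ W
n=11: can move to 3, which is L ⇒ W
n=12: moves to 8(W), 4(W); every one is W ⇒ L
n=13: moves to 9(W), 5(W); every one is W ⇒ L
n=14: moves to 10(W), 6(W); every one is W ⇒ L
n=15: moves to 11(W), 7(W); every one is W ⇒ L
n=16: can move to 12, which is L ⇒ W
n=17: can move to 13, which is L ⇒ W
n=18: can move to 14, which is L ⇒ W
n=19: can move to 15, which is L ⇒ W
n=20: can move to 12, which is L ⇒ W
n=21: can move to 13, which is L ⇒ W
n=22: can move to 14, which is L ⇒ W
n=23: can move to 15, which is L ⇒ W
The losing starting values of n are exactly the entries labelled L in this table (8 of them).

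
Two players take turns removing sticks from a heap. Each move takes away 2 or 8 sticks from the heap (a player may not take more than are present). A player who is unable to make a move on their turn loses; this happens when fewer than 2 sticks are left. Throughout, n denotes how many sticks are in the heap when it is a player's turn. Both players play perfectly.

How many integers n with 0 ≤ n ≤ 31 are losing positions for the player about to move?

14

Use the standard recursion: the mover loses at a terminal position; elsewhere, the mover wins exactly when some move hands the opponent an L position.
n=0: no move → L
n=1: no move → L
n=2: can move to 0, which is L ⇒ W
n=3: can move to 1, which is L ⇒ W
n=4: the only move is to 2(W), a W ⇒ L
n=5: the only move is to 3(W), a W ⇒ L
n=6: can move to 4, which is L ⇒ W
n=7: can move to 5, which is L ⇒ W
n=8: can move to 0, which is L ⇒ W
n=9: can move to 1, which is L ⇒ W
n=10: moves to 8(W), 2(W); every one is W ⇒ L
n=11: moves to 9(W), 3(W); every one is W ⇒ L
n=12: can move to 10, which is L ⇒ W
n=13: can move to 11, which is L ⇒ W
n=14: moves to 12(W), 6(W); every one is W ⇒ L
n=15: moves to 13(W), 7(W); every one is W ⇒ L
n=16: can move to 14, which is L ⇒ W
n=17: can move to 15, which is L ⇒ W
n=18: can move to 10, which is L ⇒ W
n=19: can move to 11, which is L ⇒ W
n=20: moves to 18(W), 12(W); every one is W ⇒ L
n=21: moves to 19(W), 13(W); every one is W ⇒ L
n=22: can move to 20, which is L ⇒ W
n=23: can move to 21, which is L ⇒ W
n=24: moves to 22(W), 16(W); every one is W ⇒ L
n=25: moves to 23(W), 17(W); every one is W ⇒ L
n=26: can move to 24, which is L ⇒ W
n=27: can move to 25, which is L ⇒ W
n=28: can move to 20, which is L ⇒ W
n=29: can move to 21, which is L ⇒ W
n=30: moves to 28(W), 22(W); every one is W ⇒ L
n=31: moves to 29(W), 23(W); every one is W ⇒ L
L entries with 0 ≤ n ≤ 31: n = 0, 1, 4, 5, 10, 11, 14, 15, 20, 21, 24, 25, 30, 31; that makes 14.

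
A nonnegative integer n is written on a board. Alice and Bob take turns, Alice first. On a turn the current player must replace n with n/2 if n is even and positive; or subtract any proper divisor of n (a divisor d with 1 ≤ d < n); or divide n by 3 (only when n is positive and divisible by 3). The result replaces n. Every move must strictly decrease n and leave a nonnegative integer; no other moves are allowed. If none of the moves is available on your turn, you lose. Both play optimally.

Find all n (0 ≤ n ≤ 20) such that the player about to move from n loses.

Work bottom-up. With no move the player to move loses. Otherwise the position is W if at least one move leads to an L position for the opponent, and L if every move leads to a W.
n=0: no move → L
n=1: no move → L
n=2: can move to 1, which is L ⇒ W
n=3: can move to 1, which is L ⇒ W
n=4: moves to 2(W), 3(W); every one is W ⇒ L
n=5: can move to 4, which is L ⇒ W
n=6: can move to 4, which is L ⇒ W
n=7: the only move is to 6(W), a W ⇒ L
n=8: can move to 4, which is L ⇒ W
n=9: moves to 3(W), 6(W), 8(W); every one is W ⇒ L
n=10: can move to 9, which is L ⇒ W
n=11: the only move is to 10(W), a W ⇒ L
n=12: can move to 4, which is L ⇒ W
n=13: the only move is to 12(W), a W ⇒ L
n=14: can move to 7, which is L ⇒ W
n=15: moves to 5(W), 10(W), 12(W), 14(W); every one is W ⇒ L
n=16: can move to 15, which is L ⇒ W
n=17: the only move is to 16(W), a W ⇒ L
n=18: can move to 9, which is L ⇒ W
n=19: the only move is to 18(W), a W ⇒ L
n=20: can move to 15, which is L ⇒ W
The losing starting values of n are exactly the entries labelled L in this table (10 of them).

0, 1, 4, 7, 9, 11, 13, 15, 17, 19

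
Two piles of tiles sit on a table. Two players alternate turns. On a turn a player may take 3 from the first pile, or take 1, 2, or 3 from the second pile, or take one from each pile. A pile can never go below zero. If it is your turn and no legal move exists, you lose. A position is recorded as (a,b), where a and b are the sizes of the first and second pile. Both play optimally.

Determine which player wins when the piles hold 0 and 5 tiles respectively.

The first player wins.

Positions with no move are L. A position that does have a move is losing for the player to move precisely when every available move leads to a winning position for the opponent. Fill in the labels:
No move ever increases a pile, so every position that can arise here has a ≤ 0 and b ≤ 5; it is enough to label the cells with 0 ≤ a ≤ 0 and 0 ≤ b ≤ 5.
Every move lowers a or b (never raises either), so fill the grid row by row in increasing a, and left to right within a row: each cell's successors are then already labelled.
      b=0  b=1  b=2  b=3  b=4  b=5
a=0:    L    W    W    W    L    W
Cells with no legal move (terminal, hence L): (0,0).
The remaining L cells, each justified by listing all of its moves:
(0,4): only reaches (0,3)(W), (0,2)(W), (0,1)(W), all W → L
Every other cell has at least one move into one of the L cells above, so it is W.
From (0,5) the player to move can move to (0,4), reaching an L position.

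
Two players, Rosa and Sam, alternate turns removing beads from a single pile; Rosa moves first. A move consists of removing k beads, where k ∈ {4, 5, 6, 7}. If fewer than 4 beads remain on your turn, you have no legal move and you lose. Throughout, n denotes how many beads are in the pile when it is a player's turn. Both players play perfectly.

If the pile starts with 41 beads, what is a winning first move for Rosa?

Work bottom-up. With no move the player to move loses. Otherwise the position is W if at least one move leads to an L position for the opponent, and L if every move leads to a W.
n=0: no move → L
n=1: no move → L
n=2: no move → L
n=3: no move → L
n=4: W (go to 0, an L position)
n=5: W (go to 1, an L position)
n=6: W (go to 2, an L position)
n=7: W (go to 3, an L position)
n=8: W (go to 3, an L position)
n=9: W (go to 3, an L position)
n=10: W (go to 3, an L position)
n=11: L (options 7(W), 6(W), 5(W), 4(W) are all W)
n=12: L (options 8(W), 7(W), 6(W), 5(W) are all W)
n=13: L (options 9(W), 8(W), 7(W), 6(W) are all W)
n=14: L (options 10(W), 9(W), 8(W), 7(W) are all W)
n=15: W (go to 11, an L position)
n=16: W (go to 12, an L position)
n=17: W (go to 13, an L position)
n=18: W (go to 14, an L position)
n=19: W (go to 14, an L position)
n=20: W (go to 14, an L position)
n=21: W (go to 14, an L position)
n=22: L (options 18(W), 17(W), 16(W), 15(W) are all W)
n=23: L (options 19(W), 18(W), 17(W), 16(W) are all W)
n=24: L (options 20(W), 19(W), 18(W), 17(W) are all W)
n=25: L (options 21(W), 20(W), 19(W), 18(W) are all W)
n=26: W (go to 22, an L position)
n=27: W (go to 23, an L position)
n=28: W (go to 24, an L position)
n=29: W (go to 25, an L position)
n=30: W (go to 25, an L position)
n=31: W (go to 25, an L position)
n=32: W (go to 25, an L position)
n=33: L (options 29(W), 28(W), 27(W), 26(W) are all W)
n=34: L (options 30(W), 29(W), 28(W), 27(W) are all W)
n=35: L (options 31(W), 30(W), 29(W), 28(W) are all W)
n=36: L (options 32(W), 31(W), 30(W), 29(W) are all W)
n=37: W (go to 33, an L position)
n=38: W (go to 34, an L position)
n=39: W (go to 35, an L position)
n=40: W (go to 36, an L position)
n=41: W (go to 36, an L position)
From 41, the L positions reachable in one move are: 36, 35, 34. Any move reaching one of these is winning.

Remove 5, leaving 36.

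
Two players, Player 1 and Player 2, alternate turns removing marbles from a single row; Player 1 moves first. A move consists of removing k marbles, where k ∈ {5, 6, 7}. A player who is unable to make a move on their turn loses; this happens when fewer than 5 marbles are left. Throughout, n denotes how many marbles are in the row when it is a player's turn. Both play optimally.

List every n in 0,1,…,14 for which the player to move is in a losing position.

Use the standard recursion: the mover loses at a terminal position; elsewhere, the mover wins exactly when some move hands the opponent an L position.
n=0: no move → L
n=1: no move → L
n=2: no move → L
n=3: no move → L
n=4: no move → L
n=5: reaches L-position 0 → W
n=6: reaches L-position 1 → W
n=7: reaches L-position 2 → W
n=8: reaches L-position 3 → W
n=9: reaches L-position 4 → W
n=10: reaches L-position 4 → W
n=11: reaches L-position 4 → W
n=12: only reaches 7(W), 6(W), 5(W), all W → L
n=13: only reaches 8(W), 7(W), 6(W), all W → L
n=14: only reaches 9(W), 8(W), 7(W), all W → L
Reading off the rows marked L gives the requested list; there are 8 such values of n.

0, 1, 2, 3, 4, 12, 13, 14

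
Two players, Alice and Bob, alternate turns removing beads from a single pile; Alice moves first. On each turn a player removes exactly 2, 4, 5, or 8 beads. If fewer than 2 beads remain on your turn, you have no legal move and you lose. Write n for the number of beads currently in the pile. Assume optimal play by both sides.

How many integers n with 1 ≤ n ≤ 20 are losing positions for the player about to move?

6

Use the standard recursion: the mover loses at a terminal position; elsewhere, the mover wins exactly when some move hands the opponent an L position.
n=0: no move → L
n=1: no move → L
n=2: →0(L), so W
n=3: →1(L), so W
n=4: →0(L), so W
n=5: →1(L), so W
n=6: →1(L), so W
n=7: →5(W), 3(W), 2(W) — all W, so L
n=8: →0(L), so W
n=9: →7(L), so W
n=10: →8(W), 6(W), 5(W), 2(W) — all W, so L
n=11: →7(L), so W
n=12: →10(L), so W
n=13: →11(W), 9(W), 8(W), 5(W) — all W, so L
n=14: →10(L), so W
n=15: →13(L), so W
n=16: →14(W), 12(W), 11(W), 8(W) — all W, so L
n=17: →13(L), so W
n=18: →16(L), so W
n=19: →17(W), 15(W), 14(W), 11(W) — all W, so L
n=20: →16(L), so W
L entries with 1 ≤ n ≤ 20 (n=0 is outside the asked range and is not counted): n = 1, 7, 10, 13, 16, 19; that makes 6.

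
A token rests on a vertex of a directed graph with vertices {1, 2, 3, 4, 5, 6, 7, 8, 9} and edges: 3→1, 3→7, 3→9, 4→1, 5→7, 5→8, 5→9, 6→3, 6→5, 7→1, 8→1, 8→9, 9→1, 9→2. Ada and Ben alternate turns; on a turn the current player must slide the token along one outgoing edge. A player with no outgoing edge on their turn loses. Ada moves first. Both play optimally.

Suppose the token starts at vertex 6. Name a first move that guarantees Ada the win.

Move to 5.

Use the standard recursion: the mover loses at a terminal position; elsewhere, the mover wins exactly when some move hands the opponent an L position.
Every edge goes from a vertex to one that appears earlier in the order 2, 1, 9, 8, 7, 5, 3, 6, 4, so processing vertices in that order labels each vertex after all of its successors.
2: no outgoing edge → L
1: no outgoing edge → L
9: →1(L), so W
8: →1(L), so W
7: →1(L), so W
5: →7(W), 8(W), 9(W) — all W, so L
3: →1(L), so W
6: →5(L), so W
4: →1(L), so W
From 6, the L positions reachable in one move are: 5.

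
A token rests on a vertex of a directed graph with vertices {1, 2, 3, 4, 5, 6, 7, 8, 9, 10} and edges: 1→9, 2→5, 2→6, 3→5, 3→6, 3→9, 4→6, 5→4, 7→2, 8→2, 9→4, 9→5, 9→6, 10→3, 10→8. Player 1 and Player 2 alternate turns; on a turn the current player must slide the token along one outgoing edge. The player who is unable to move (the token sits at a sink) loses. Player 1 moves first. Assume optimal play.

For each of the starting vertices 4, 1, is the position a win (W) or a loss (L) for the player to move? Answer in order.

4: W, 1: L

Label each position W (a win for the player to move) or L (a loss). A position with no legal move is L; any other position is W exactly when some move reaches an L, and L when every move reaches a W.
Every edge goes from a vertex to one that appears earlier in the order 6, 4, 5, 9, 1, 3, 2, 8, 10, 7, so processing vertices in that order labels each vertex after all of its successors.
6: no outgoing edge → L
4: reaches L-position 6 → W
5: only reaches 4(W), which is W → L
9: reaches L-position 5 → W
1: only reaches 9(W), which is W → L
3: reaches L-position 5 → W
2: reaches L-position 5 → W
8: only reaches 2(W), which is W → L
10: reaches L-position 8 → W
7: only reaches 2(W), which is W → L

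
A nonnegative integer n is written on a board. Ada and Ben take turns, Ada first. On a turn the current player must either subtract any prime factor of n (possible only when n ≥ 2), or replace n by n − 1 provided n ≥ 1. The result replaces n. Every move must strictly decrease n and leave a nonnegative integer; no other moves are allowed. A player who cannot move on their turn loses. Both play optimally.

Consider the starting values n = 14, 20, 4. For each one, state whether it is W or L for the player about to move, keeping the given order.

14: W, 20: L, 4: L

Classify positions by backward induction: terminal positions (no move available) are L. From any other position, the mover wins iff some move reaches an L.
n=0: no move → L
n=1: →0(L), so W
n=2: →0(L), so W
n=3: →0(L), so W
n=4: →2(W), 3(W) — all W, so L
n=5: →0(L), so W
n=6: →4(L), so W
n=7: →0(L), so W
n=8: →6(W), 7(W) — all W, so L
n=9: →8(L), so W
n=10: →8(L), so W
n=11: →0(L), so W
n=12: →9(W), 10(W), 11(W) — all W, so L
n=13: →0(L), so W
n=14: →12(L), so W
n=15: →12(L), so W
n=16: →14(W), 15(W) — all W, so L
n=17: →0(L), so W
n=18: →16(L), so W
n=19: →0(L), so W
n=20: →15(W), 18(W), 19(W) — all W, so L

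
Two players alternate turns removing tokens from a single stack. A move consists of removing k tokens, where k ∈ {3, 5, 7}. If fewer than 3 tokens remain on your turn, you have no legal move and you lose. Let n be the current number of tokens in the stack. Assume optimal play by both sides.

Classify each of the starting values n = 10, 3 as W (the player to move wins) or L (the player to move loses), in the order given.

Positions with no move are L. A position that does have a move is losing for the player to move precisely when every available move leads to a winning position for the opponent. Fill in the labels:
n=0: no move → L
n=1: no move → L
n=2: no move → L
n=3: W (go to 0, an L position)
n=4: W (go to 1, an L position)
n=5: W (go to 2, an L position)
n=6: W (go to 1, an L position)
n=7: W (go to 2, an L position)
n=8: W (go to 1, an L position)
n=9: W (go to 2, an L position)
n=10: L (options 7(W), 5(W), 3(W) are all W)

10: L, 3: W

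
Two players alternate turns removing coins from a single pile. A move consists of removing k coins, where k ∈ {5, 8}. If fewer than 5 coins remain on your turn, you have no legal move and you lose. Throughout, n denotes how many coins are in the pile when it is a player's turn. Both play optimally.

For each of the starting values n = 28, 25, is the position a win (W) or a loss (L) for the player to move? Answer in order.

28: L, 25: W

Classify positions by backward induction: terminal positions (no move available) are L. From any other position, the mover wins iff some move reaches an L.
n=0: no move → L
n=1: no move → L
n=2: no move → L
n=3: no move → L
n=4: no move → L
n=5: W (go to 0, an L position)
n=6: W (go to 1, an L position)
n=7: W (go to 2, an L position)
n=8: W (go to 3, an L position)
n=9: W (go to 4, an L position)
n=10: W (go to 2, an L position)
n=11: W (go to 3, an L position)
n=12: W (go to 4, an L position)
n=13: L (options 8(W), 5(W) are all W)
n=14: L (options 9(W), 6(W) are all W)
n=15: L (options 10(W), 7(W) are all W)
n=16: L (options 11(W), 8(W) are all W)
n=17: L (options 12(W), 9(W) are all W)
n=18: W (go to 13, an L position)
n=19: W (go to 14, an L position)
n=20: W (go to 15, an L position)
n=21: W (go to 16, an L position)
n=22: W (go to 17, an L position)
n=23: W (go to 15, an L position)
n=24: W (go to 16, an L position)
n=25: W (go to 17, an L position)
n=26: L (options 21(W), 18(W) are all W)
n=27: L (options 22(W), 19(W) are all W)
n=28: L (options 23(W), 20(W) are all W)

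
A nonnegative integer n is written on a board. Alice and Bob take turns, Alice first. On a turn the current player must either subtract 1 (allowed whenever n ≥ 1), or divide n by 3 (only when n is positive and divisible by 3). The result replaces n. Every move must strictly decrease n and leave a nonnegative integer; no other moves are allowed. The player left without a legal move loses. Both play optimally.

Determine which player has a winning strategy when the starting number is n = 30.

Compute win/loss labels from the base case upward. A position with no move is L. Any other position is W if it can reach an L in one move, else L.
n=0: no move → L
n=1: W (go to 0, an L position)
n=2: L (sole option 1(W) is W)
n=3: W (go to 2, an L position)
n=4: L (sole option 3(W) is W)
n=5: W (go to 4, an L position)
n=6: W (go to 2, an L position)
n=7: L (sole option 6(W) is W)
n=8: W (go to 7, an L position)
n=9: L (options 3(W), 8(W) are all W)
n=10: W (go to 9, an L position)
n=11: L (sole option 10(W) is W)
n=12: W (go to 4, an L position)
n=13: L (sole option 12(W) is W)
n=14: W (go to 13, an L position)
n=15: L (options 5(W), 14(W) are all W)
n=16: W (go to 15, an L position)
n=17: L (sole option 16(W) is W)
n=18: W (go to 17, an L position)
n=19: L (sole option 18(W) is W)
n=20: W (go to 19, an L position)
n=21: W (go to 7, an L position)
n=22: L (sole option 21(W) is W)
n=23: W (go to 22, an L position)
n=24: L (options 8(W), 23(W) are all W)
n=25: W (go to 24, an L position)
n=26: L (sole option 25(W) is W)
n=27: W (go to 9, an L position)
n=28: L (sole option 27(W) is W)
n=29: W (go to 28, an L position)
n=30: L (options 10(W), 29(W) are all W)
Every move from 30 reaches a W position, so the mover loses.

Bob wins.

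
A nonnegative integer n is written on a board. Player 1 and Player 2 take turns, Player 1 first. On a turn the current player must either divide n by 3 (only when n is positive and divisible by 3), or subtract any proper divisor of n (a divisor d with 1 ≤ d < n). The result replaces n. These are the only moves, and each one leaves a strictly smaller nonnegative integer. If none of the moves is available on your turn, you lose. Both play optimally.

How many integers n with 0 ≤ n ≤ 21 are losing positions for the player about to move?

10

Label each position W (a win for the player to move) or L (a loss). A position with no legal move is L; any other position is W exactly when some move reaches an L, and L when every move reaches a W.
n=0: no move → L
n=1: no move → L
n=2: can move to 1, which is L ⇒ W
n=3: can move to 1, which is L ⇒ W
n=4: moves to 2(W), 3(W); every one is W ⇒ L
n=5: can move to 4, which is L ⇒ W
n=6: can move to 4, which is L ⇒ W
n=7: the only move is to 6(W), a W ⇒ L
n=8: can move to 4, which is L ⇒ W
n=9: moves to 3(W), 6(W), 8(W); every one is W ⇒ L
n=10: can move to 9, which is L ⇒ W
n=11: the only move is to 10(W), a W ⇒ L
n=12: can move to 4, which is L ⇒ W
n=13: the only move is to 12(W), a W ⇒ L
n=14: can move to 7, which is L ⇒ W
n=15: moves to 5(W), 10(W), 12(W), 14(W); every one is W ⇒ L
n=16: can move to 15, which is L ⇒ W
n=17: the only move is to 16(W), a W ⇒ L
n=18: can move to 9, which is L ⇒ W
n=19: the only move is to 18(W), a W ⇒ L
n=20: can move to 15, which is L ⇒ W
n=21: can move to 7, which is L ⇒ W
L entries with 0 ≤ n ≤ 21: n = 0, 1, 4, 7, 9, 11, 13, 15, 17, 19; that makes 10.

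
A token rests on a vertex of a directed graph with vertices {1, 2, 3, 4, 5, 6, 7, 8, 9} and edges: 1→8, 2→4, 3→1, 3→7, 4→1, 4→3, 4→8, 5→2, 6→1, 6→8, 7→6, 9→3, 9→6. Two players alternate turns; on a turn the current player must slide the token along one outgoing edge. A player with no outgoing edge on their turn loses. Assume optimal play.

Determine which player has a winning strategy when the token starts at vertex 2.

The second player wins.

Use the standard recursion: the mover loses at a terminal position; elsewhere, the mover wins exactly when some move hands the opponent an L position.
Every edge goes from a vertex to one that appears earlier in the order 8, 1, 6, 7, 3, 4, 2, 9, 5, so processing vertices in that order labels each vertex after all of its successors.
8: no outgoing edge → L
1: W (go to 8, an L position)
6: W (go to 8, an L position)
7: L (sole option 6(W) is W)
3: W (go to 7, an L position)
4: W (go to 8, an L position)
2: L (sole option 4(W) is W)
9: L (options 3(W), 6(W) are all W)
5: W (go to 2, an L position)
Every move from 2 reaches a W position, so the mover loses.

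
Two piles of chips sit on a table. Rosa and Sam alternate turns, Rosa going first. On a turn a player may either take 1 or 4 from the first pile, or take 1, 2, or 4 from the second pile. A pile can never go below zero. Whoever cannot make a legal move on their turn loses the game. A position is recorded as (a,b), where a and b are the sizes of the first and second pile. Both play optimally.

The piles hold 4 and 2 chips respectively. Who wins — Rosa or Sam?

Sam wins.

Classify positions by backward induction: terminal positions (no move available) are L. From any other position, the mover wins iff some move reaches an L.
No move ever increases a pile, so every position that can arise here has a ≤ 4 and b ≤ 2; it is enough to label the cells with 0 ≤ a ≤ 4 and 0 ≤ b ≤ 2.
Every move lowers a or b (never raises either), so fill the grid row by row in increasing a, and left to right within a row: each cell's successors are then already labelled.
      b=0  b=1  b=2
a=0:    L    W    W
a=1:    W    L    W
a=2:    L    W    W
a=3:    W    L    W
a=4:    W    W    L
Cells with no legal move (terminal, hence L): (0,0).
The remaining L cells, each justified by listing all of its moves:
(1,1): →(0,1)(W), (1,0)(W) — all W, so L
(2,0): →(1,0)(W) only, which is W, so L
(3,1): →(2,1)(W), (3,0)(W) — all W, so L
(4,2): →(3,2)(W), (0,2)(W), (4,1)(W), (4,0)(W) — all W, so L
Every other cell has at least one move into one of the L cells above, so it is W.
Every move from (4,2) reaches a W position, so the mover loses.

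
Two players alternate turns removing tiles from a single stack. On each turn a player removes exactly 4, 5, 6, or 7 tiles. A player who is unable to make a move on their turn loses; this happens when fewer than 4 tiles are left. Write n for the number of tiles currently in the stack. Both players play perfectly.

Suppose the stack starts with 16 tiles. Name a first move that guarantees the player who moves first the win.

Positions with no move are L. A position that does have a move is losing for the player to move precisely when every available move leads to a winning position for the opponent. Fill in the labels:
n=0: no move → L
n=1: no move → L
n=2: no move → L
n=3: no move → L
n=4: can move to 0, which is L ⇒ W
n=5: can move to 1, which is L ⇒ W
n=6: can move to 2, which is L ⇒ W
n=7: can move to 3, which is L ⇒ W
n=8: can move to 3, which is L ⇒ W
n=9: can move to 3, which is L ⇒ W
n=10: can move to 3, which is L ⇒ W
n=11: moves to 7(W), 6(W), 5(W), 4(W); every one is W ⇒ L
n=12: moves to 8(W), 7(W), 6(W), 5(W); every one is W ⇒ L
n=13: moves to 9(W), 8(W), 7(W), 6(W); every one is W ⇒ L
n=14: moves to 10(W), 9(W), 8(W), 7(W); every one is W ⇒ L
n=15: can move to 11, which is L ⇒ W
n=16: can move to 12, which is L ⇒ W
From 16, the L positions reachable in one move are: 12, 11. Any move reaching one of these is winning.

Remove 4, leaving 12.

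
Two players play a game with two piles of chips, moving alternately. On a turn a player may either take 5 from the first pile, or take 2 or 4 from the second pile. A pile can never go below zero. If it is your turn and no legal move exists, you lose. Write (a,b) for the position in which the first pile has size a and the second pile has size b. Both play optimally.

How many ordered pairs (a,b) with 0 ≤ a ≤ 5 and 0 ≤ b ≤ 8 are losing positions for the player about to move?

Use the standard recursion: the mover loses at a terminal position; elsewhere, the mover wins exactly when some move hands the opponent an L position.
Every move lowers a or b (never raises either), so fill the grid row by row in increasing a, and left to right within a row: each cell's successors are then already labelled.
      b=0  b=1  b=2  b=3  b=4  b=5  b=6  b=7  b=8
a=0:    L    L    W    W    W    W    L    L    W
a=1:    L    L    W    W    W    W    L    L    W
a=2:    L    L    W    W    W    W    L    L    W
a=3:    L    L    W    W    W    W    L    L    W
a=4:    L    L    W    W    W    W    L    L    W
a=5:    W    W    L    L    W    W    W    W    L
Cells with no legal move (terminal, hence L): (0,0), (0,1), (1,0), (1,1), (2,0), (2,1), (3,0), (3,1), (4,0), (4,1).
The remaining L cells, each justified by listing all of its moves:
(0,6): →(0,4)(W), (0,2)(W) — all W, so L
(0,7): →(0,5)(W), (0,3)(W) — all W, so L
(1,6): →(1,4)(W), (1,2)(W) — all W, so L
(1,7): →(1,5)(W), (1,3)(W) — all W, so L
(2,6): →(2,4)(W), (2,2)(W) — all W, so L
(2,7): →(2,5)(W), (2,3)(W) — all W, so L
(3,6): →(3,4)(W), (3,2)(W) — all W, so L
(3,7): →(3,5)(W), (3,3)(W) — all W, so L
(4,6): →(4,4)(W), (4,2)(W) — all W, so L
(4,7): →(4,5)(W), (4,3)(W) — all W, so L
(5,2): →(0,2)(W), (5,0)(W) — all W, so L
(5,3): →(0,3)(W), (5,1)(W) — all W, so L
(5,8): →(0,8)(W), (5,6)(W), (5,4)(W) — all W, so L
Every other cell has at least one move into one of the L cells above, so it is W.
L cells per row: a=0: 4, a=1: 4, a=2: 4, a=3: 4, a=4: 4, a=5: 3; total 23.

23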